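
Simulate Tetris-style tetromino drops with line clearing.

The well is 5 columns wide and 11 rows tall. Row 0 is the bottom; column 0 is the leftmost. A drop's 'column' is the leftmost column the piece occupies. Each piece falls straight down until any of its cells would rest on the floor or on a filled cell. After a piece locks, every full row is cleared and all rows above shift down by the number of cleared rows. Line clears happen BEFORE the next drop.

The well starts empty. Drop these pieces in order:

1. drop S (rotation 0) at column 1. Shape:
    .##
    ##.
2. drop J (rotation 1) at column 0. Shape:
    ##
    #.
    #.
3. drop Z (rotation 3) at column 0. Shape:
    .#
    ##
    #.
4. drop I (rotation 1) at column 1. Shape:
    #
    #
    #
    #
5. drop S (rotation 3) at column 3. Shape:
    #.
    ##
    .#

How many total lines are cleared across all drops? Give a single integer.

Answer: 0

Derivation:
Drop 1: S rot0 at col 1 lands with bottom-row=0; cleared 0 line(s) (total 0); column heights now [0 1 2 2 0], max=2
Drop 2: J rot1 at col 0 lands with bottom-row=0; cleared 0 line(s) (total 0); column heights now [3 3 2 2 0], max=3
Drop 3: Z rot3 at col 0 lands with bottom-row=3; cleared 0 line(s) (total 0); column heights now [5 6 2 2 0], max=6
Drop 4: I rot1 at col 1 lands with bottom-row=6; cleared 0 line(s) (total 0); column heights now [5 10 2 2 0], max=10
Drop 5: S rot3 at col 3 lands with bottom-row=1; cleared 0 line(s) (total 0); column heights now [5 10 2 4 3], max=10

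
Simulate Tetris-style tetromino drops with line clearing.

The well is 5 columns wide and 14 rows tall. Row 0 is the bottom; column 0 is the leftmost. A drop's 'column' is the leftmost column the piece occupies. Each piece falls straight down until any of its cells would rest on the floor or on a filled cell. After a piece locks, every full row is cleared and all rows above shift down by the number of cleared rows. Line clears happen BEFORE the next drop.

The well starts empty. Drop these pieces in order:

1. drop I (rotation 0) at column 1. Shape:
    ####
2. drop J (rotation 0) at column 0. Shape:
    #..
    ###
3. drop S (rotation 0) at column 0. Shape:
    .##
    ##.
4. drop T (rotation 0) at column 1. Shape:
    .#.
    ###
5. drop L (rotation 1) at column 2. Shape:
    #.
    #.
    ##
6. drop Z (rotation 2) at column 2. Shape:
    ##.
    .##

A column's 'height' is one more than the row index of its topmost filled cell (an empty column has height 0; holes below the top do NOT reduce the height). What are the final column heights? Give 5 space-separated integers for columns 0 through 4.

Answer: 4 6 11 11 10

Derivation:
Drop 1: I rot0 at col 1 lands with bottom-row=0; cleared 0 line(s) (total 0); column heights now [0 1 1 1 1], max=1
Drop 2: J rot0 at col 0 lands with bottom-row=1; cleared 0 line(s) (total 0); column heights now [3 2 2 1 1], max=3
Drop 3: S rot0 at col 0 lands with bottom-row=3; cleared 0 line(s) (total 0); column heights now [4 5 5 1 1], max=5
Drop 4: T rot0 at col 1 lands with bottom-row=5; cleared 0 line(s) (total 0); column heights now [4 6 7 6 1], max=7
Drop 5: L rot1 at col 2 lands with bottom-row=7; cleared 0 line(s) (total 0); column heights now [4 6 10 8 1], max=10
Drop 6: Z rot2 at col 2 lands with bottom-row=9; cleared 0 line(s) (total 0); column heights now [4 6 11 11 10], max=11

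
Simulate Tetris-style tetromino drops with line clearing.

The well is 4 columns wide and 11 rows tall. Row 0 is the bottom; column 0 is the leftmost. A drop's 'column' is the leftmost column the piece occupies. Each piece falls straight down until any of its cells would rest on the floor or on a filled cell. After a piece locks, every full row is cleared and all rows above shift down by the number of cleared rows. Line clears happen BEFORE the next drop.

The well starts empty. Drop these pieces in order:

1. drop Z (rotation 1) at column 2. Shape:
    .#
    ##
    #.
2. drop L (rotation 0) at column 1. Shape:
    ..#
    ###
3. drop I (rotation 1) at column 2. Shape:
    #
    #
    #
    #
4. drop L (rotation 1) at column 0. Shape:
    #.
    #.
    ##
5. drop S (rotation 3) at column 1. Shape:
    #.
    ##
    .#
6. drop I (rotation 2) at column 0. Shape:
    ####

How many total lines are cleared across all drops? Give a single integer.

Answer: 2

Derivation:
Drop 1: Z rot1 at col 2 lands with bottom-row=0; cleared 0 line(s) (total 0); column heights now [0 0 2 3], max=3
Drop 2: L rot0 at col 1 lands with bottom-row=3; cleared 0 line(s) (total 0); column heights now [0 4 4 5], max=5
Drop 3: I rot1 at col 2 lands with bottom-row=4; cleared 0 line(s) (total 0); column heights now [0 4 8 5], max=8
Drop 4: L rot1 at col 0 lands with bottom-row=4; cleared 1 line(s) (total 1); column heights now [6 4 7 4], max=7
Drop 5: S rot3 at col 1 lands with bottom-row=7; cleared 0 line(s) (total 1); column heights now [6 10 9 4], max=10
Drop 6: I rot2 at col 0 lands with bottom-row=10; cleared 1 line(s) (total 2); column heights now [6 10 9 4], max=10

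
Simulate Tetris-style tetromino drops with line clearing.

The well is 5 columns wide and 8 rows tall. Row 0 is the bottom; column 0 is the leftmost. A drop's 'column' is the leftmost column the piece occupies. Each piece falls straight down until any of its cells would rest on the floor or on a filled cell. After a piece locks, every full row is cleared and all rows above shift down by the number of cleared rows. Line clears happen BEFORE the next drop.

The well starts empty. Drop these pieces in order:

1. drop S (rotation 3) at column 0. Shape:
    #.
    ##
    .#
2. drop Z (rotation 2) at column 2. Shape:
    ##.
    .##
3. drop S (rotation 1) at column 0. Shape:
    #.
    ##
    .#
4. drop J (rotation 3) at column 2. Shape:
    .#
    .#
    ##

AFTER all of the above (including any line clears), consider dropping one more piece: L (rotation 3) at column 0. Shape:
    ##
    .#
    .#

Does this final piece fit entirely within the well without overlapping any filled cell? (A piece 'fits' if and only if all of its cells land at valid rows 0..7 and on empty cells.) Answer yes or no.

Answer: yes

Derivation:
Drop 1: S rot3 at col 0 lands with bottom-row=0; cleared 0 line(s) (total 0); column heights now [3 2 0 0 0], max=3
Drop 2: Z rot2 at col 2 lands with bottom-row=0; cleared 0 line(s) (total 0); column heights now [3 2 2 2 1], max=3
Drop 3: S rot1 at col 0 lands with bottom-row=2; cleared 0 line(s) (total 0); column heights now [5 4 2 2 1], max=5
Drop 4: J rot3 at col 2 lands with bottom-row=2; cleared 0 line(s) (total 0); column heights now [5 4 3 5 1], max=5
Test piece L rot3 at col 0 (width 2): heights before test = [5 4 3 5 1]; fits = True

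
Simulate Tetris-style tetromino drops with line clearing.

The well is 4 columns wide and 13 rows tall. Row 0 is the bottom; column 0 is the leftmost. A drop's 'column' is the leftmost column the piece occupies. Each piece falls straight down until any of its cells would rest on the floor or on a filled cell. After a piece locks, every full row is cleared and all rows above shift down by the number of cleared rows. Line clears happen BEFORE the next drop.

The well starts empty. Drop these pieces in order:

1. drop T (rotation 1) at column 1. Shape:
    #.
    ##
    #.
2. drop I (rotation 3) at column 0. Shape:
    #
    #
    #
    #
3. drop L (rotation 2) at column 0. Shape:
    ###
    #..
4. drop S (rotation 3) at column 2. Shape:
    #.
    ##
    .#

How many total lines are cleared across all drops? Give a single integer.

Answer: 1

Derivation:
Drop 1: T rot1 at col 1 lands with bottom-row=0; cleared 0 line(s) (total 0); column heights now [0 3 2 0], max=3
Drop 2: I rot3 at col 0 lands with bottom-row=0; cleared 0 line(s) (total 0); column heights now [4 3 2 0], max=4
Drop 3: L rot2 at col 0 lands with bottom-row=4; cleared 0 line(s) (total 0); column heights now [6 6 6 0], max=6
Drop 4: S rot3 at col 2 lands with bottom-row=5; cleared 1 line(s) (total 1); column heights now [5 3 7 6], max=7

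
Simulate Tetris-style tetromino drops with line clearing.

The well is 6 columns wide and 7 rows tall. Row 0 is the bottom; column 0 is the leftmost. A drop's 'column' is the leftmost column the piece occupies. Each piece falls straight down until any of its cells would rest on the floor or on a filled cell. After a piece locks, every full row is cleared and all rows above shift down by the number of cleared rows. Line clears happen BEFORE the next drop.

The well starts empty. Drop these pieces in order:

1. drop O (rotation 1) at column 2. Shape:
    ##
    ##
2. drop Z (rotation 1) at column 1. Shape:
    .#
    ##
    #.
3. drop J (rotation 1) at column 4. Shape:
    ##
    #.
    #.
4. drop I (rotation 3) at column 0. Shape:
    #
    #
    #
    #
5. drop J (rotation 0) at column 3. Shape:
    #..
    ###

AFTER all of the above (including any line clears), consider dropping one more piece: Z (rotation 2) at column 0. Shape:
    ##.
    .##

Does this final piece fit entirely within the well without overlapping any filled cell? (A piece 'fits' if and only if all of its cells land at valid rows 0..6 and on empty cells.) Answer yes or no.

Drop 1: O rot1 at col 2 lands with bottom-row=0; cleared 0 line(s) (total 0); column heights now [0 0 2 2 0 0], max=2
Drop 2: Z rot1 at col 1 lands with bottom-row=1; cleared 0 line(s) (total 0); column heights now [0 3 4 2 0 0], max=4
Drop 3: J rot1 at col 4 lands with bottom-row=0; cleared 0 line(s) (total 0); column heights now [0 3 4 2 3 3], max=4
Drop 4: I rot3 at col 0 lands with bottom-row=0; cleared 0 line(s) (total 0); column heights now [4 3 4 2 3 3], max=4
Drop 5: J rot0 at col 3 lands with bottom-row=3; cleared 0 line(s) (total 0); column heights now [4 3 4 5 4 4], max=5
Test piece Z rot2 at col 0 (width 3): heights before test = [4 3 4 5 4 4]; fits = True

Answer: yes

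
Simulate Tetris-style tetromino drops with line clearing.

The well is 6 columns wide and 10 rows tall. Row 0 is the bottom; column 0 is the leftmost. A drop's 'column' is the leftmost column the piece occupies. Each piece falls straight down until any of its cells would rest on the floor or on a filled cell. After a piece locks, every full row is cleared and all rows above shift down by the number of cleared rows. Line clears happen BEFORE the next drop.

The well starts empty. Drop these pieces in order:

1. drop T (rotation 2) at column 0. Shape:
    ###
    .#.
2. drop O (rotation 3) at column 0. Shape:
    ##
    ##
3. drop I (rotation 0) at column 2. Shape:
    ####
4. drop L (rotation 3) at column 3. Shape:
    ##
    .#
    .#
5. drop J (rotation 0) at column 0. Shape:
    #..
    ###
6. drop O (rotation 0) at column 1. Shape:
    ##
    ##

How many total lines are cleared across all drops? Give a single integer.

Drop 1: T rot2 at col 0 lands with bottom-row=0; cleared 0 line(s) (total 0); column heights now [2 2 2 0 0 0], max=2
Drop 2: O rot3 at col 0 lands with bottom-row=2; cleared 0 line(s) (total 0); column heights now [4 4 2 0 0 0], max=4
Drop 3: I rot0 at col 2 lands with bottom-row=2; cleared 1 line(s) (total 1); column heights now [3 3 2 0 0 0], max=3
Drop 4: L rot3 at col 3 lands with bottom-row=0; cleared 0 line(s) (total 1); column heights now [3 3 2 3 3 0], max=3
Drop 5: J rot0 at col 0 lands with bottom-row=3; cleared 0 line(s) (total 1); column heights now [5 4 4 3 3 0], max=5
Drop 6: O rot0 at col 1 lands with bottom-row=4; cleared 0 line(s) (total 1); column heights now [5 6 6 3 3 0], max=6

Answer: 1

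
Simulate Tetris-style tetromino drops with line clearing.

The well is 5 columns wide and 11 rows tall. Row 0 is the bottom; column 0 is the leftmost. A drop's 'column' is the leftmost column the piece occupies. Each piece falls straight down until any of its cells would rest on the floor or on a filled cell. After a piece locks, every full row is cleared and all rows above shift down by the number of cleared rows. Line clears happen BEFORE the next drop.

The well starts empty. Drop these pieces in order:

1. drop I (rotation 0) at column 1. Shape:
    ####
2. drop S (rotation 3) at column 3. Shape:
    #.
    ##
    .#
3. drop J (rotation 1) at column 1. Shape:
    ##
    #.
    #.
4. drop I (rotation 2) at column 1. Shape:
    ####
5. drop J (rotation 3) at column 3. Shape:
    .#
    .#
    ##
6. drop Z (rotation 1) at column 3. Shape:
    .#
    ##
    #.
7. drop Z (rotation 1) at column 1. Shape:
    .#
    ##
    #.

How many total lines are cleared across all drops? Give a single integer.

Answer: 0

Derivation:
Drop 1: I rot0 at col 1 lands with bottom-row=0; cleared 0 line(s) (total 0); column heights now [0 1 1 1 1], max=1
Drop 2: S rot3 at col 3 lands with bottom-row=1; cleared 0 line(s) (total 0); column heights now [0 1 1 4 3], max=4
Drop 3: J rot1 at col 1 lands with bottom-row=1; cleared 0 line(s) (total 0); column heights now [0 4 4 4 3], max=4
Drop 4: I rot2 at col 1 lands with bottom-row=4; cleared 0 line(s) (total 0); column heights now [0 5 5 5 5], max=5
Drop 5: J rot3 at col 3 lands with bottom-row=5; cleared 0 line(s) (total 0); column heights now [0 5 5 6 8], max=8
Drop 6: Z rot1 at col 3 lands with bottom-row=7; cleared 0 line(s) (total 0); column heights now [0 5 5 9 10], max=10
Drop 7: Z rot1 at col 1 lands with bottom-row=5; cleared 0 line(s) (total 0); column heights now [0 7 8 9 10], max=10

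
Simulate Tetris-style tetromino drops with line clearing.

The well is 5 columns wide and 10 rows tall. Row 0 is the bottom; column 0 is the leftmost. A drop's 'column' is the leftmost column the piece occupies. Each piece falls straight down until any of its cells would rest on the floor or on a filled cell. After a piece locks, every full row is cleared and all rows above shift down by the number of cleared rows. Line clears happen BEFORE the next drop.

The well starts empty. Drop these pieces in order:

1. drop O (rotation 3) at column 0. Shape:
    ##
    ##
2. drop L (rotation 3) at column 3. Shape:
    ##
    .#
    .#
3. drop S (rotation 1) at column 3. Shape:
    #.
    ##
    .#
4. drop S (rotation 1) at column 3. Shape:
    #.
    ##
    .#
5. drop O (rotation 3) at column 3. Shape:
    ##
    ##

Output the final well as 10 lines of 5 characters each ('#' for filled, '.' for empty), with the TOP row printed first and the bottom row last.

Drop 1: O rot3 at col 0 lands with bottom-row=0; cleared 0 line(s) (total 0); column heights now [2 2 0 0 0], max=2
Drop 2: L rot3 at col 3 lands with bottom-row=0; cleared 0 line(s) (total 0); column heights now [2 2 0 3 3], max=3
Drop 3: S rot1 at col 3 lands with bottom-row=3; cleared 0 line(s) (total 0); column heights now [2 2 0 6 5], max=6
Drop 4: S rot1 at col 3 lands with bottom-row=5; cleared 0 line(s) (total 0); column heights now [2 2 0 8 7], max=8
Drop 5: O rot3 at col 3 lands with bottom-row=8; cleared 0 line(s) (total 0); column heights now [2 2 0 10 10], max=10

Answer: ...##
...##
...#.
...##
...##
...##
....#
...##
##..#
##..#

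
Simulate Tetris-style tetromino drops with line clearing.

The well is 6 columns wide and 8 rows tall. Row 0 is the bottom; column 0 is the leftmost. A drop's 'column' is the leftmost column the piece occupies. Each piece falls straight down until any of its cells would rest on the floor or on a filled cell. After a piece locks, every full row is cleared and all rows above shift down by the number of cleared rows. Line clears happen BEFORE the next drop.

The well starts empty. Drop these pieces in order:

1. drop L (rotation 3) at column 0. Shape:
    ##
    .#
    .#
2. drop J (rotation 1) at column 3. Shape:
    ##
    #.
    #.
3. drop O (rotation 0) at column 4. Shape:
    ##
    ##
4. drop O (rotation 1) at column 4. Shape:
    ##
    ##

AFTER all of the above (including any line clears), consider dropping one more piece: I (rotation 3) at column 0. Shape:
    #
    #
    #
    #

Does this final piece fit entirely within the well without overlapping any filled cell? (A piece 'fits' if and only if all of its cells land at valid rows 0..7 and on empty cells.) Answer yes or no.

Drop 1: L rot3 at col 0 lands with bottom-row=0; cleared 0 line(s) (total 0); column heights now [3 3 0 0 0 0], max=3
Drop 2: J rot1 at col 3 lands with bottom-row=0; cleared 0 line(s) (total 0); column heights now [3 3 0 3 3 0], max=3
Drop 3: O rot0 at col 4 lands with bottom-row=3; cleared 0 line(s) (total 0); column heights now [3 3 0 3 5 5], max=5
Drop 4: O rot1 at col 4 lands with bottom-row=5; cleared 0 line(s) (total 0); column heights now [3 3 0 3 7 7], max=7
Test piece I rot3 at col 0 (width 1): heights before test = [3 3 0 3 7 7]; fits = True

Answer: yes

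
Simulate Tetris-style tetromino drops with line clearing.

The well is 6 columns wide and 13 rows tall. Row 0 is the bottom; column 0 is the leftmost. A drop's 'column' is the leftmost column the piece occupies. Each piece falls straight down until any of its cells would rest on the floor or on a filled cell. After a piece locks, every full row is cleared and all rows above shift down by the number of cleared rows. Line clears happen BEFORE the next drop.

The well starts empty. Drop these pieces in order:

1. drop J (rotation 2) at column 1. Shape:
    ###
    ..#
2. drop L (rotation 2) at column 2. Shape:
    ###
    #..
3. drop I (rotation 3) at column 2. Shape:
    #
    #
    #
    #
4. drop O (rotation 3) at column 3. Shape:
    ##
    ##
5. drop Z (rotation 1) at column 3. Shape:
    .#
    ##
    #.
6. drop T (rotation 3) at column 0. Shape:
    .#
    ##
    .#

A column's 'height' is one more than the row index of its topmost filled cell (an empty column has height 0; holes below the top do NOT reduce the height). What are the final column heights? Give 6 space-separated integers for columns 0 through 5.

Answer: 4 5 8 8 9 0

Derivation:
Drop 1: J rot2 at col 1 lands with bottom-row=0; cleared 0 line(s) (total 0); column heights now [0 2 2 2 0 0], max=2
Drop 2: L rot2 at col 2 lands with bottom-row=2; cleared 0 line(s) (total 0); column heights now [0 2 4 4 4 0], max=4
Drop 3: I rot3 at col 2 lands with bottom-row=4; cleared 0 line(s) (total 0); column heights now [0 2 8 4 4 0], max=8
Drop 4: O rot3 at col 3 lands with bottom-row=4; cleared 0 line(s) (total 0); column heights now [0 2 8 6 6 0], max=8
Drop 5: Z rot1 at col 3 lands with bottom-row=6; cleared 0 line(s) (total 0); column heights now [0 2 8 8 9 0], max=9
Drop 6: T rot3 at col 0 lands with bottom-row=2; cleared 0 line(s) (total 0); column heights now [4 5 8 8 9 0], max=9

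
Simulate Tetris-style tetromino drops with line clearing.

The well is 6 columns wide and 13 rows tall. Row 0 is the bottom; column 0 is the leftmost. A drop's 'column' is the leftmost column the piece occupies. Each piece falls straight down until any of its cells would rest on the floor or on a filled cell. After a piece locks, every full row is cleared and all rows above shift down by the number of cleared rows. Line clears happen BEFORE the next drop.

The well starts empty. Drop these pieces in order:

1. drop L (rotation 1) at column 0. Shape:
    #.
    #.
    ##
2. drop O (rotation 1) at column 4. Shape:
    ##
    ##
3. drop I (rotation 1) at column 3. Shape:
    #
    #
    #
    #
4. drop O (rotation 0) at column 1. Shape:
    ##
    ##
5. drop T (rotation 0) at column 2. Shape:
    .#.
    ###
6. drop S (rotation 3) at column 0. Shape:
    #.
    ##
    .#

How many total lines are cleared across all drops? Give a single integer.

Answer: 1

Derivation:
Drop 1: L rot1 at col 0 lands with bottom-row=0; cleared 0 line(s) (total 0); column heights now [3 1 0 0 0 0], max=3
Drop 2: O rot1 at col 4 lands with bottom-row=0; cleared 0 line(s) (total 0); column heights now [3 1 0 0 2 2], max=3
Drop 3: I rot1 at col 3 lands with bottom-row=0; cleared 0 line(s) (total 0); column heights now [3 1 0 4 2 2], max=4
Drop 4: O rot0 at col 1 lands with bottom-row=1; cleared 1 line(s) (total 1); column heights now [2 2 2 3 1 1], max=3
Drop 5: T rot0 at col 2 lands with bottom-row=3; cleared 0 line(s) (total 1); column heights now [2 2 4 5 4 1], max=5
Drop 6: S rot3 at col 0 lands with bottom-row=2; cleared 0 line(s) (total 1); column heights now [5 4 4 5 4 1], max=5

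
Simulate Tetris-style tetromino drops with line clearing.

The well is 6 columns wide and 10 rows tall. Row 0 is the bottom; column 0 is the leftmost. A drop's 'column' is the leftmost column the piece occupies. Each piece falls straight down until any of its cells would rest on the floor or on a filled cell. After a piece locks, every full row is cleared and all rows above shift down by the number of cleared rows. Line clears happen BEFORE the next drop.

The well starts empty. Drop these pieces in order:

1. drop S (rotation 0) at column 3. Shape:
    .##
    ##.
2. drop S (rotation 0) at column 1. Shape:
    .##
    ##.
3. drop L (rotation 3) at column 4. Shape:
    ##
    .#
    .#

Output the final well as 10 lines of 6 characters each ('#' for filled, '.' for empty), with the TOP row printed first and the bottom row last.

Answer: ......
......
......
......
......
....##
.....#
.....#
..####
.####.

Derivation:
Drop 1: S rot0 at col 3 lands with bottom-row=0; cleared 0 line(s) (total 0); column heights now [0 0 0 1 2 2], max=2
Drop 2: S rot0 at col 1 lands with bottom-row=0; cleared 0 line(s) (total 0); column heights now [0 1 2 2 2 2], max=2
Drop 3: L rot3 at col 4 lands with bottom-row=2; cleared 0 line(s) (total 0); column heights now [0 1 2 2 5 5], max=5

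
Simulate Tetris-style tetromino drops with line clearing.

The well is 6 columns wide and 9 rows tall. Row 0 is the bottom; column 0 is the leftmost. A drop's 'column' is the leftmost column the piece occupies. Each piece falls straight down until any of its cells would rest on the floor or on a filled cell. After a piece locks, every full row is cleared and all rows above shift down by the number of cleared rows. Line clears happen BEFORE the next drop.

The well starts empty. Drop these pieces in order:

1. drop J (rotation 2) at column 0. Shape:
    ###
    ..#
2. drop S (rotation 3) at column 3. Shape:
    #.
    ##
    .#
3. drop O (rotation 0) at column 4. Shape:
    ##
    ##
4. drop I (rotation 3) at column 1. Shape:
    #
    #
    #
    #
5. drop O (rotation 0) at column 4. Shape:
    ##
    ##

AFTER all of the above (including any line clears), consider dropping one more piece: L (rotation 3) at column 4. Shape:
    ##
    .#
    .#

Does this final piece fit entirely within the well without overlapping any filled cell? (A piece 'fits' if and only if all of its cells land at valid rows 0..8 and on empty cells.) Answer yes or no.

Drop 1: J rot2 at col 0 lands with bottom-row=0; cleared 0 line(s) (total 0); column heights now [2 2 2 0 0 0], max=2
Drop 2: S rot3 at col 3 lands with bottom-row=0; cleared 0 line(s) (total 0); column heights now [2 2 2 3 2 0], max=3
Drop 3: O rot0 at col 4 lands with bottom-row=2; cleared 0 line(s) (total 0); column heights now [2 2 2 3 4 4], max=4
Drop 4: I rot3 at col 1 lands with bottom-row=2; cleared 0 line(s) (total 0); column heights now [2 6 2 3 4 4], max=6
Drop 5: O rot0 at col 4 lands with bottom-row=4; cleared 0 line(s) (total 0); column heights now [2 6 2 3 6 6], max=6
Test piece L rot3 at col 4 (width 2): heights before test = [2 6 2 3 6 6]; fits = True

Answer: yes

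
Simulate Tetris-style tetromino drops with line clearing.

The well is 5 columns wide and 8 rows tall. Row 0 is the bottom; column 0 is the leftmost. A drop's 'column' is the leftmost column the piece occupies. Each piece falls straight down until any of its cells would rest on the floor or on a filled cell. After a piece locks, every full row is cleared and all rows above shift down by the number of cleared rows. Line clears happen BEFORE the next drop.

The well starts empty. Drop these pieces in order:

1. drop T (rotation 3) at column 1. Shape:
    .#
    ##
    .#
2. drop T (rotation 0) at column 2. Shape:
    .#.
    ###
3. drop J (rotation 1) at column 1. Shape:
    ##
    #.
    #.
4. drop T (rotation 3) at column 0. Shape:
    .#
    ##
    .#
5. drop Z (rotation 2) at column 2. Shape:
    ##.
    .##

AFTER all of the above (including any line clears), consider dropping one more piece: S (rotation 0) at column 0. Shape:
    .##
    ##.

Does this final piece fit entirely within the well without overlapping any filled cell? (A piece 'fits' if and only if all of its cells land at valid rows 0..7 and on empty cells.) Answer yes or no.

Drop 1: T rot3 at col 1 lands with bottom-row=0; cleared 0 line(s) (total 0); column heights now [0 2 3 0 0], max=3
Drop 2: T rot0 at col 2 lands with bottom-row=3; cleared 0 line(s) (total 0); column heights now [0 2 4 5 4], max=5
Drop 3: J rot1 at col 1 lands with bottom-row=2; cleared 0 line(s) (total 0); column heights now [0 5 5 5 4], max=5
Drop 4: T rot3 at col 0 lands with bottom-row=5; cleared 0 line(s) (total 0); column heights now [7 8 5 5 4], max=8
Drop 5: Z rot2 at col 2 lands with bottom-row=5; cleared 0 line(s) (total 0); column heights now [7 8 7 7 6], max=8
Test piece S rot0 at col 0 (width 3): heights before test = [7 8 7 7 6]; fits = False

Answer: no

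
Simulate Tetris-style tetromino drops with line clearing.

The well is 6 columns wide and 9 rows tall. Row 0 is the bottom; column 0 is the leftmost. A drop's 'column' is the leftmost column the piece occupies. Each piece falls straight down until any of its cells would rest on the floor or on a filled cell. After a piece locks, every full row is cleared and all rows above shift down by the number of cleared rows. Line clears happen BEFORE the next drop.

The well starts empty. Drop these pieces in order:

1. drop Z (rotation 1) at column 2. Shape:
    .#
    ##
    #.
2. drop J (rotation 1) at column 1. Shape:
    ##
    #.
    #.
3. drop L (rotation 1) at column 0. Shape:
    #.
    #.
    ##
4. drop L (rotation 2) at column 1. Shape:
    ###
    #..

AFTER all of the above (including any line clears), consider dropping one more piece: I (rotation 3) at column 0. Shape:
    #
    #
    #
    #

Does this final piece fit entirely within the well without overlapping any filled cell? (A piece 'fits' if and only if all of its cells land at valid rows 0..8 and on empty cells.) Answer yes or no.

Drop 1: Z rot1 at col 2 lands with bottom-row=0; cleared 0 line(s) (total 0); column heights now [0 0 2 3 0 0], max=3
Drop 2: J rot1 at col 1 lands with bottom-row=0; cleared 0 line(s) (total 0); column heights now [0 3 3 3 0 0], max=3
Drop 3: L rot1 at col 0 lands with bottom-row=3; cleared 0 line(s) (total 0); column heights now [6 4 3 3 0 0], max=6
Drop 4: L rot2 at col 1 lands with bottom-row=4; cleared 0 line(s) (total 0); column heights now [6 6 6 6 0 0], max=6
Test piece I rot3 at col 0 (width 1): heights before test = [6 6 6 6 0 0]; fits = False

Answer: no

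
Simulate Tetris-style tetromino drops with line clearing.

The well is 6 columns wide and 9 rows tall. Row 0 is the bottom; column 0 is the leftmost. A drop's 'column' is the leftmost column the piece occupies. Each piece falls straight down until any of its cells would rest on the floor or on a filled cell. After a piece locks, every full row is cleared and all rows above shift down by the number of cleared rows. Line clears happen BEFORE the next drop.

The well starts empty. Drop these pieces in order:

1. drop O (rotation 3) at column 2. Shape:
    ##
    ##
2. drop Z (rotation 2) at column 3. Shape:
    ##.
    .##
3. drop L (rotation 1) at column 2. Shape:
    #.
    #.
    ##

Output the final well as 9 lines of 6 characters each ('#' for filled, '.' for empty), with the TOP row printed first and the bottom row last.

Answer: ......
......
......
..#...
..#...
..##..
...##.
..####
..##..

Derivation:
Drop 1: O rot3 at col 2 lands with bottom-row=0; cleared 0 line(s) (total 0); column heights now [0 0 2 2 0 0], max=2
Drop 2: Z rot2 at col 3 lands with bottom-row=1; cleared 0 line(s) (total 0); column heights now [0 0 2 3 3 2], max=3
Drop 3: L rot1 at col 2 lands with bottom-row=3; cleared 0 line(s) (total 0); column heights now [0 0 6 4 3 2], max=6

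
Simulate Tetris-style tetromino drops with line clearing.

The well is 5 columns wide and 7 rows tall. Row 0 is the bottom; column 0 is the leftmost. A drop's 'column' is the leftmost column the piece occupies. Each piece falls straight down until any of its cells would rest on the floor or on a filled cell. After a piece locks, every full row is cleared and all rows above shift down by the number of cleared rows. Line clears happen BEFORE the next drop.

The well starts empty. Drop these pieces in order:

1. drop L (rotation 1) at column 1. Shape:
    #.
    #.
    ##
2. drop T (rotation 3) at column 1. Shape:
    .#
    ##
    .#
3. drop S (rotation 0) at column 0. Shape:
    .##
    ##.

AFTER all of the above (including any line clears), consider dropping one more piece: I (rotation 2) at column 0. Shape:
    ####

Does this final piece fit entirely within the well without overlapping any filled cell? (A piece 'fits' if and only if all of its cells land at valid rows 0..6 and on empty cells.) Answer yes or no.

Answer: yes

Derivation:
Drop 1: L rot1 at col 1 lands with bottom-row=0; cleared 0 line(s) (total 0); column heights now [0 3 1 0 0], max=3
Drop 2: T rot3 at col 1 lands with bottom-row=2; cleared 0 line(s) (total 0); column heights now [0 4 5 0 0], max=5
Drop 3: S rot0 at col 0 lands with bottom-row=4; cleared 0 line(s) (total 0); column heights now [5 6 6 0 0], max=6
Test piece I rot2 at col 0 (width 4): heights before test = [5 6 6 0 0]; fits = True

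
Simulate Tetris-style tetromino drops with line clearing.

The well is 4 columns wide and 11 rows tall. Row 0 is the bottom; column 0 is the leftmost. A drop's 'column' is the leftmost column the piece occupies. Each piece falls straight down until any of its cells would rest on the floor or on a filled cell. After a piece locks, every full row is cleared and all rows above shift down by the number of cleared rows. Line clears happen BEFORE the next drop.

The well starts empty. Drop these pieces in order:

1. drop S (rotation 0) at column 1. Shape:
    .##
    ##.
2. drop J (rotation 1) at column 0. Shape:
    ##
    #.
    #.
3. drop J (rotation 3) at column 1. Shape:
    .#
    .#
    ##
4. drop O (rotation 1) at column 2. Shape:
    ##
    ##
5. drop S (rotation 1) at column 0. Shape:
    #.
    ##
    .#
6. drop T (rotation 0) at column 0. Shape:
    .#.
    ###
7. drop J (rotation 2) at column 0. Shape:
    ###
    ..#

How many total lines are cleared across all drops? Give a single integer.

Drop 1: S rot0 at col 1 lands with bottom-row=0; cleared 0 line(s) (total 0); column heights now [0 1 2 2], max=2
Drop 2: J rot1 at col 0 lands with bottom-row=0; cleared 0 line(s) (total 0); column heights now [3 3 2 2], max=3
Drop 3: J rot3 at col 1 lands with bottom-row=3; cleared 0 line(s) (total 0); column heights now [3 4 6 2], max=6
Drop 4: O rot1 at col 2 lands with bottom-row=6; cleared 0 line(s) (total 0); column heights now [3 4 8 8], max=8
Drop 5: S rot1 at col 0 lands with bottom-row=4; cleared 0 line(s) (total 0); column heights now [7 6 8 8], max=8
Drop 6: T rot0 at col 0 lands with bottom-row=8; cleared 0 line(s) (total 0); column heights now [9 10 9 8], max=10
Drop 7: J rot2 at col 0 lands with bottom-row=9; cleared 0 line(s) (total 0); column heights now [11 11 11 8], max=11

Answer: 0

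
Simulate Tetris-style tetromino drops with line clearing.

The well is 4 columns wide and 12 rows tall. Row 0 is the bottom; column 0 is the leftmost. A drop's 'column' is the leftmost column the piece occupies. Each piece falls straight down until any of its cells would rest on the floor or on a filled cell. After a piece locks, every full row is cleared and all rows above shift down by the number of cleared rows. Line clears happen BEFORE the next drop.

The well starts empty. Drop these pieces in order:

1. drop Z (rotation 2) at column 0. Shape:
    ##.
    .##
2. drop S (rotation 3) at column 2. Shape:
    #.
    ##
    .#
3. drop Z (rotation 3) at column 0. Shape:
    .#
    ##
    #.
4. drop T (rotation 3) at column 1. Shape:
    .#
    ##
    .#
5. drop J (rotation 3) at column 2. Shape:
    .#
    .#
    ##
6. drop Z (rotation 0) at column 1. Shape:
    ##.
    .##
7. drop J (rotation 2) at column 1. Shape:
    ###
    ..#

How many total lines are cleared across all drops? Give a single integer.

Drop 1: Z rot2 at col 0 lands with bottom-row=0; cleared 0 line(s) (total 0); column heights now [2 2 1 0], max=2
Drop 2: S rot3 at col 2 lands with bottom-row=0; cleared 1 line(s) (total 1); column heights now [0 1 2 1], max=2
Drop 3: Z rot3 at col 0 lands with bottom-row=0; cleared 1 line(s) (total 2); column heights now [1 2 1 0], max=2
Drop 4: T rot3 at col 1 lands with bottom-row=1; cleared 0 line(s) (total 2); column heights now [1 3 4 0], max=4
Drop 5: J rot3 at col 2 lands with bottom-row=4; cleared 0 line(s) (total 2); column heights now [1 3 5 7], max=7
Drop 6: Z rot0 at col 1 lands with bottom-row=7; cleared 0 line(s) (total 2); column heights now [1 9 9 8], max=9
Drop 7: J rot2 at col 1 lands with bottom-row=8; cleared 0 line(s) (total 2); column heights now [1 10 10 10], max=10

Answer: 2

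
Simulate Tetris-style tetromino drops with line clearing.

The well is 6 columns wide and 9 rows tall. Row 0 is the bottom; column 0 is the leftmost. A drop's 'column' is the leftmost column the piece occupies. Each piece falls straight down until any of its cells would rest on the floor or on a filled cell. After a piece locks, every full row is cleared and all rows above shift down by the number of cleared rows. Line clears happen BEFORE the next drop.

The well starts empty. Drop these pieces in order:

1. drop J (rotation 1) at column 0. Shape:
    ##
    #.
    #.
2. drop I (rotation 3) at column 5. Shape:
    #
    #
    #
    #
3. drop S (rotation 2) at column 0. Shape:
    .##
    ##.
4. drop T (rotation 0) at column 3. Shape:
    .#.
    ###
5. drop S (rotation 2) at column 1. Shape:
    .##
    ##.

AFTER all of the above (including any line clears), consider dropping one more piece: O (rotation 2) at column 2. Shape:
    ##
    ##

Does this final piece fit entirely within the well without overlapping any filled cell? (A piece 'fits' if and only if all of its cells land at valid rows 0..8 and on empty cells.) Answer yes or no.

Answer: yes

Derivation:
Drop 1: J rot1 at col 0 lands with bottom-row=0; cleared 0 line(s) (total 0); column heights now [3 3 0 0 0 0], max=3
Drop 2: I rot3 at col 5 lands with bottom-row=0; cleared 0 line(s) (total 0); column heights now [3 3 0 0 0 4], max=4
Drop 3: S rot2 at col 0 lands with bottom-row=3; cleared 0 line(s) (total 0); column heights now [4 5 5 0 0 4], max=5
Drop 4: T rot0 at col 3 lands with bottom-row=4; cleared 0 line(s) (total 0); column heights now [4 5 5 5 6 5], max=6
Drop 5: S rot2 at col 1 lands with bottom-row=5; cleared 0 line(s) (total 0); column heights now [4 6 7 7 6 5], max=7
Test piece O rot2 at col 2 (width 2): heights before test = [4 6 7 7 6 5]; fits = True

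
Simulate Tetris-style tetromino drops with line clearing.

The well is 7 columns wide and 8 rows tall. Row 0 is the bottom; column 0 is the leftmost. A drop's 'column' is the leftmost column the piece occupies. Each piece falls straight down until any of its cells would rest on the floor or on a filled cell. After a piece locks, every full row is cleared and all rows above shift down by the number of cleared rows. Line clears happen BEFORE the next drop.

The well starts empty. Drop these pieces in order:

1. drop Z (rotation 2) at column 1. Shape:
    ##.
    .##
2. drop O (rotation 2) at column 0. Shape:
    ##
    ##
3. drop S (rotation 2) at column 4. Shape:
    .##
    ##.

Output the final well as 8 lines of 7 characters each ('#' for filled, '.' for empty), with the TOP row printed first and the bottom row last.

Drop 1: Z rot2 at col 1 lands with bottom-row=0; cleared 0 line(s) (total 0); column heights now [0 2 2 1 0 0 0], max=2
Drop 2: O rot2 at col 0 lands with bottom-row=2; cleared 0 line(s) (total 0); column heights now [4 4 2 1 0 0 0], max=4
Drop 3: S rot2 at col 4 lands with bottom-row=0; cleared 0 line(s) (total 0); column heights now [4 4 2 1 1 2 2], max=4

Answer: .......
.......
.......
.......
##.....
##.....
.##..##
..####.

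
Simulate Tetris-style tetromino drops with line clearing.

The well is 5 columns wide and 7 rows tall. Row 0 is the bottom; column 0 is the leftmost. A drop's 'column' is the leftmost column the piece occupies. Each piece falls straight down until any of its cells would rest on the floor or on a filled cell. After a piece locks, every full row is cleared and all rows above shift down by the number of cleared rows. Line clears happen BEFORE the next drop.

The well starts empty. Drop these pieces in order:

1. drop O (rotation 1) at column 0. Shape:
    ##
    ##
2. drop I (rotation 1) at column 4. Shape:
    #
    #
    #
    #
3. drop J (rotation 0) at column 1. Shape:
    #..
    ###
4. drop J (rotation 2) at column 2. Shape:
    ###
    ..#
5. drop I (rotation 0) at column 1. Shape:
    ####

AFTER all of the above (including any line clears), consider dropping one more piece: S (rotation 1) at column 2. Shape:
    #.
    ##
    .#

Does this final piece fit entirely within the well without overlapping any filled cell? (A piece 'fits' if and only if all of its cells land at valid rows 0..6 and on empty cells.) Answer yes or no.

Drop 1: O rot1 at col 0 lands with bottom-row=0; cleared 0 line(s) (total 0); column heights now [2 2 0 0 0], max=2
Drop 2: I rot1 at col 4 lands with bottom-row=0; cleared 0 line(s) (total 0); column heights now [2 2 0 0 4], max=4
Drop 3: J rot0 at col 1 lands with bottom-row=2; cleared 0 line(s) (total 0); column heights now [2 4 3 3 4], max=4
Drop 4: J rot2 at col 2 lands with bottom-row=4; cleared 0 line(s) (total 0); column heights now [2 4 6 6 6], max=6
Drop 5: I rot0 at col 1 lands with bottom-row=6; cleared 0 line(s) (total 0); column heights now [2 7 7 7 7], max=7
Test piece S rot1 at col 2 (width 2): heights before test = [2 7 7 7 7]; fits = False

Answer: no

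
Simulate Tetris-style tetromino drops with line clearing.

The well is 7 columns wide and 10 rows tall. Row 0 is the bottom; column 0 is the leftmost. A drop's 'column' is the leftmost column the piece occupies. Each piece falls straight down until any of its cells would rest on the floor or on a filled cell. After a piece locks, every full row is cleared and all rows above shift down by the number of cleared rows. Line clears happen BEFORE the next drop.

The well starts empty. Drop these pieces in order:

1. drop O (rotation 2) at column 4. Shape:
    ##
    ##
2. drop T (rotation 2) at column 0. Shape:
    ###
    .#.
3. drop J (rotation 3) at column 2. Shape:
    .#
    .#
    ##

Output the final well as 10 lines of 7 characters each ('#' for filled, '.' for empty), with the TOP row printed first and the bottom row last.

Drop 1: O rot2 at col 4 lands with bottom-row=0; cleared 0 line(s) (total 0); column heights now [0 0 0 0 2 2 0], max=2
Drop 2: T rot2 at col 0 lands with bottom-row=0; cleared 0 line(s) (total 0); column heights now [2 2 2 0 2 2 0], max=2
Drop 3: J rot3 at col 2 lands with bottom-row=2; cleared 0 line(s) (total 0); column heights now [2 2 3 5 2 2 0], max=5

Answer: .......
.......
.......
.......
.......
...#...
...#...
..##...
###.##.
.#..##.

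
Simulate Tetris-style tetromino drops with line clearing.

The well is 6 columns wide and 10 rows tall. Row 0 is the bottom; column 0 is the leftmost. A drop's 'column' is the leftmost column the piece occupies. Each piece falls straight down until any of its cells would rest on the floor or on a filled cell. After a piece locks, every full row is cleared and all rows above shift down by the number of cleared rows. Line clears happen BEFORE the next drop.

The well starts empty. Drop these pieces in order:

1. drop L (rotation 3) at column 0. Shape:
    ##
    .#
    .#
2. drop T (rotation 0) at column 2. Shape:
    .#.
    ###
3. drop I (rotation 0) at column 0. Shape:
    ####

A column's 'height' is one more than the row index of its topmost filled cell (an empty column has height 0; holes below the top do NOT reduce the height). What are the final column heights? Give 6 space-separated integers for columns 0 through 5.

Answer: 4 4 4 4 1 0

Derivation:
Drop 1: L rot3 at col 0 lands with bottom-row=0; cleared 0 line(s) (total 0); column heights now [3 3 0 0 0 0], max=3
Drop 2: T rot0 at col 2 lands with bottom-row=0; cleared 0 line(s) (total 0); column heights now [3 3 1 2 1 0], max=3
Drop 3: I rot0 at col 0 lands with bottom-row=3; cleared 0 line(s) (total 0); column heights now [4 4 4 4 1 0], max=4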